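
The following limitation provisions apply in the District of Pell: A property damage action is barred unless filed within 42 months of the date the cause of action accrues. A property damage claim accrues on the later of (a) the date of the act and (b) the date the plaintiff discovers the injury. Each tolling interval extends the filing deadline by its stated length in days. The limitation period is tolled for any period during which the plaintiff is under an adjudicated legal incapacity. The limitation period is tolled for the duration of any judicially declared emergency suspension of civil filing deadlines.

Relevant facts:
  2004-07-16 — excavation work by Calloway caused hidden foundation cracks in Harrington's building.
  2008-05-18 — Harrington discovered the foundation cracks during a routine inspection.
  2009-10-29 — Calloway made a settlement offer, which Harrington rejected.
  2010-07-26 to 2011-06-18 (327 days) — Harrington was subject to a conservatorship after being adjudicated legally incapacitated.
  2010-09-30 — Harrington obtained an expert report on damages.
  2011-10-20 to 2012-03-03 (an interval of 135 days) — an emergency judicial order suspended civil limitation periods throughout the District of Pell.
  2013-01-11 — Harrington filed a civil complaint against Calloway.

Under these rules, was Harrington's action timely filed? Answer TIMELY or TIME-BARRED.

Taking the later of the act (2004-07-16) and discovery (2008-05-18), the claim accrued on 2008-05-18.
Adding the 42 months base period to 2008-05-18 gives a deadline of 2011-11-18, before any tolling.
Because the plaintiff's legal incapacity ran from 2010-07-26 to 2011-06-18, the deadline is extended by 327 days to 2012-10-10.
Because the emergency suspension of filing deadlines ran from 2011-10-20 to 2012-03-03, the deadline is extended by 135 days to 2013-02-22.
Nothing else in the chronology tolls or restarts the period.
Filing on 2013-01-11 beat the 2013-02-22 deadline — the action is timely.

TIMELY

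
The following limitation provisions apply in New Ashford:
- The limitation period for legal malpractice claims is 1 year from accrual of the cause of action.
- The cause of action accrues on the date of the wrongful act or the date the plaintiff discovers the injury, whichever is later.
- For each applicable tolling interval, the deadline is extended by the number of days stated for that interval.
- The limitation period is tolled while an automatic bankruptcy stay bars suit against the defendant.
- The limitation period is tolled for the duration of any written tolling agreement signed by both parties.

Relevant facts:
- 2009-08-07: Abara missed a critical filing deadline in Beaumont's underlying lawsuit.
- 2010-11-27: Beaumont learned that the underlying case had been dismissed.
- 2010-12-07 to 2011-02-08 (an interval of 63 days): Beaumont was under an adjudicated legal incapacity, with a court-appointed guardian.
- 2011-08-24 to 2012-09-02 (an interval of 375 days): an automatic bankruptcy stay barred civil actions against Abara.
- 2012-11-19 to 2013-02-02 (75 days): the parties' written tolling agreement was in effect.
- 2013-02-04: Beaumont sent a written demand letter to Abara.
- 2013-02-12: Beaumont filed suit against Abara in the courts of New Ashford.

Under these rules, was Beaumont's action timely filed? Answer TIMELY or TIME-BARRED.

TIMELY

The claim accrued on 2010-11-27 — the later of the 2009-08-07 act and the 2010-11-27 discovery.
1 year from 2010-11-27 is 2011-11-27.
The automatic bankruptcy stay from 2011-08-24 to 2012-09-02 tolled the period for 375 days, extending the deadline to 2012-12-06.
Because the written tolling agreement ran from 2012-11-19 to 2013-02-02, the deadline is extended by 75 days to 2013-02-19.
No stated provision tolls the period for the plaintiff's incapacity, so the interval from 2010-12-07 to 2011-02-08 has no effect on the deadline.
None of the other events listed affects the running of the period under the stated rules.
Beaumont filed on 2013-02-12, before the 2013-02-19 deadline, so the action is timely.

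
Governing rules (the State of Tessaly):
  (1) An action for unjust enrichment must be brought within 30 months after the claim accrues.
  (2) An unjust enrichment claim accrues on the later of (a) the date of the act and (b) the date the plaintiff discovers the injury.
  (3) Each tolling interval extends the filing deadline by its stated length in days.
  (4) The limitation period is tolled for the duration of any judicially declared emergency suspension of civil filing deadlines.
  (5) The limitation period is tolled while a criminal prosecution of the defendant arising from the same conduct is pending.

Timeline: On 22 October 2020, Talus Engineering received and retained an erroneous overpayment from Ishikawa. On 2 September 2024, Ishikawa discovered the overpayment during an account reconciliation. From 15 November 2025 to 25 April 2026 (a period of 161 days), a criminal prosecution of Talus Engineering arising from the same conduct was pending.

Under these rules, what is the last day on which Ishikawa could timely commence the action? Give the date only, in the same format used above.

Taking the later of the act (22 October 2020) and discovery (2 September 2024), the claim accrued on 2 September 2024.
Adding the 30 months base period to 2 September 2024 gives a deadline of 2 March 2027, before any tolling.
Because the pending criminal prosecution ran from 15 November 2025 to 25 April 2026, the deadline is extended by 161 days to 10 August 2027.

10 August 2027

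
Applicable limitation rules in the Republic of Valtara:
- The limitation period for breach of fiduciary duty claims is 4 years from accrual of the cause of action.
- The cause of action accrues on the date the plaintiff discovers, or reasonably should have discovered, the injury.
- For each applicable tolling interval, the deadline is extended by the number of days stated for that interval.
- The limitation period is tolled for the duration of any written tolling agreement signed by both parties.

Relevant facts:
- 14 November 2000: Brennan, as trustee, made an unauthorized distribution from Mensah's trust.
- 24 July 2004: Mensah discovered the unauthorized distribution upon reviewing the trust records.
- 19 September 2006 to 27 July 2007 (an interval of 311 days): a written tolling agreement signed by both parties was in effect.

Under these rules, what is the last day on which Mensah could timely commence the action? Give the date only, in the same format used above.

Under the discovery rule, the claim accrued on 24 July 2004, when Mensah discovered the injury — not on the 14 November 2000 date of the underlying act.
Adding the 4 years base period to 24 July 2004 gives a deadline of 24 July 2008, before any tolling.
Because the written tolling agreement ran from 19 September 2006 to 27 July 2007, the deadline is extended by 311 days to 31 May 2009.

31 May 2009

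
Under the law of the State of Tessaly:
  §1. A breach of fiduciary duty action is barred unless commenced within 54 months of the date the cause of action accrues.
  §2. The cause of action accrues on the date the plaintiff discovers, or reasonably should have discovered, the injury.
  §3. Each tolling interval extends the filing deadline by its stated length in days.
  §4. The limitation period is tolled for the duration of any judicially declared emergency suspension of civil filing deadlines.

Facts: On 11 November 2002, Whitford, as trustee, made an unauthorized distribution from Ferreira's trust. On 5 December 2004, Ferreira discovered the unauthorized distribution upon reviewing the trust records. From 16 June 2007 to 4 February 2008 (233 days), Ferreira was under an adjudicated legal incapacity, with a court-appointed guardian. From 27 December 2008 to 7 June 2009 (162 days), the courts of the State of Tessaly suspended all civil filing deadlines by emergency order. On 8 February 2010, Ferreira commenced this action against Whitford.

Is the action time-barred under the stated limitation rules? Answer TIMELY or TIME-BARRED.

Under the discovery rule, the claim accrued on 5 December 2004, when Ferreira discovered the injury — not on the 11 November 2002 date of the underlying act.
The untolled deadline — 54 months after 5 December 2004 — is 5 June 2009.
Because the emergency suspension of filing deadlines ran from 27 December 2008 to 7 June 2009, the deadline is extended by 162 days to 14 November 2009.
No stated provision tolls the period for the plaintiff's incapacity, so the interval from 16 June 2007 to 4 February 2008 has no effect on the deadline.
Ferreira filed on 8 February 2010, after the 14 November 2009 deadline, so the action is time-barred.

TIME-BARRED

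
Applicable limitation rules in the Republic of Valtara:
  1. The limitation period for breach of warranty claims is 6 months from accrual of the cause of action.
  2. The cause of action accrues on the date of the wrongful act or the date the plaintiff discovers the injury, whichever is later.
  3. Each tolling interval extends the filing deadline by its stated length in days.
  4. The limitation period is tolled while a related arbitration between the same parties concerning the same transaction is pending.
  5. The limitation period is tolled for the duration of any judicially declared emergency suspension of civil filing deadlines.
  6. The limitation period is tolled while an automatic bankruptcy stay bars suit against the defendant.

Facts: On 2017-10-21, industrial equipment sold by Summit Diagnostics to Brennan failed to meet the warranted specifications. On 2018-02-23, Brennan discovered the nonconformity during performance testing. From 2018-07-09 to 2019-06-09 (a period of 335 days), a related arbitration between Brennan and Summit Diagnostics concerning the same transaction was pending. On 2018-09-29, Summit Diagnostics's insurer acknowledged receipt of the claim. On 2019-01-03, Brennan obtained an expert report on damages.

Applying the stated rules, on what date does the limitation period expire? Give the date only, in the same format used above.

2019-07-24

Because discovery on 2018-02-23 post-dates the 2017-10-21 act, accrual under the later-of rule falls on 2018-02-23.
Adding the 6 months base period to 2018-02-23 gives a deadline of 2018-08-23, before any tolling.
Because the pending related arbitration ran from 2018-07-09 to 2019-06-09, the deadline is extended by 335 days to 2019-07-24.
Nothing else in the chronology tolls or restarts the period.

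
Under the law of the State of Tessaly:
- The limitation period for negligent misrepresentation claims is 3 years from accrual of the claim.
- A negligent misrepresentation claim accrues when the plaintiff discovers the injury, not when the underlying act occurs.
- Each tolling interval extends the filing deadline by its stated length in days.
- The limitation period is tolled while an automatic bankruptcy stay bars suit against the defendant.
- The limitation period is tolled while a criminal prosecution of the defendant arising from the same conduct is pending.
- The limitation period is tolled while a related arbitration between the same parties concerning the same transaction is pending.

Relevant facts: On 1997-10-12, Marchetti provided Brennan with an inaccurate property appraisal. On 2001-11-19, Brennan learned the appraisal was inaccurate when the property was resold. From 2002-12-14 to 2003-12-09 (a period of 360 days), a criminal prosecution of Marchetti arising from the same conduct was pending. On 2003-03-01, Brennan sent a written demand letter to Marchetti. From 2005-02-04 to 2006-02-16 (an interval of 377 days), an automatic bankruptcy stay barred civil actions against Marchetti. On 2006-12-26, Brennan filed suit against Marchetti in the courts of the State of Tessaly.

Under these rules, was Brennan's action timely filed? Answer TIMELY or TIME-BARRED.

The claim did not accrue until Brennan discovered the injury on 2001-11-19; the 1997-10-12 act date does not start the clock under the stated rule.
3 years from 2001-11-19 is 2004-11-19.
Because the pending criminal prosecution ran from 2002-12-14 to 2003-12-09, the deadline is extended by 360 days to 2005-11-14.
Because the automatic bankruptcy stay ran from 2005-02-04 to 2006-02-16, the deadline is extended by 377 days to 2006-11-26.
Nothing else in the chronology tolls or restarts the period.
The 2006-12-26 filing falls after the 2006-11-26 deadline; the claim is time-barred.

TIME-BARRED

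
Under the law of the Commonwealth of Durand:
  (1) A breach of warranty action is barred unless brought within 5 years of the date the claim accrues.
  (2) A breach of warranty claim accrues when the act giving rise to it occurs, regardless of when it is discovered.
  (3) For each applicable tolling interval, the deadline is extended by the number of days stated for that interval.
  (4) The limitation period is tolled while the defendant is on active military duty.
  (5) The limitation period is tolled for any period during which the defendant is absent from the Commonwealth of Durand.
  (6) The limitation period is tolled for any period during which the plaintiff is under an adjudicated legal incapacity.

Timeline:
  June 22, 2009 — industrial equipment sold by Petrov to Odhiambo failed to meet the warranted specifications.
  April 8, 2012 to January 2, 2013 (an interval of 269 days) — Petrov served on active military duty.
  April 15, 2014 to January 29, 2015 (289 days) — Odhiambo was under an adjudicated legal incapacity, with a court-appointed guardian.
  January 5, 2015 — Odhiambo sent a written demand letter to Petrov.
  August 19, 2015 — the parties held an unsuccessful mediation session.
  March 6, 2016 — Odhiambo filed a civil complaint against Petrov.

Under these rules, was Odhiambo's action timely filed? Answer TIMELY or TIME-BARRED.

TIME-BARRED

The claim accrued on June 22, 2009, when the wrongful act occurred.
5 years from June 22, 2009 is June 22, 2014.
Because the defendant's active military service ran from April 8, 2012 to January 2, 2013, the deadline is extended by 269 days to March 18, 2015.
The plaintiff's legal incapacity from April 15, 2014 to January 29, 2015 tolled the period for 289 days, extending the deadline to January 1, 2016.
The other events in the timeline have no effect on the limitation period under the stated rules.
The March 6, 2016 filing falls after the January 1, 2016 deadline; the claim is time-barred.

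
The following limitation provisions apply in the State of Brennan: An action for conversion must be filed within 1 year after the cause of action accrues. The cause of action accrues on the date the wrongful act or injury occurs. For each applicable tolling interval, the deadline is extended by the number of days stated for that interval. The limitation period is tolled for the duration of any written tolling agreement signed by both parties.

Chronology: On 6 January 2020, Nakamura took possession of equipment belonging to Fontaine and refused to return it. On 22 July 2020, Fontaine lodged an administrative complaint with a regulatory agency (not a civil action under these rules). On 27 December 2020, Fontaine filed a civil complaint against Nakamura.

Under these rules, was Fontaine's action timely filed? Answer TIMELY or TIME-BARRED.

TIMELY

The limitation period began to run on 6 January 2020.
The untolled deadline — 1 year after 6 January 2020 — is 6 January 2021.
The other events in the timeline have no effect on the limitation period under the stated rules.
The 27 December 2020 filing precedes the 6 January 2021 deadline; the claim is timely.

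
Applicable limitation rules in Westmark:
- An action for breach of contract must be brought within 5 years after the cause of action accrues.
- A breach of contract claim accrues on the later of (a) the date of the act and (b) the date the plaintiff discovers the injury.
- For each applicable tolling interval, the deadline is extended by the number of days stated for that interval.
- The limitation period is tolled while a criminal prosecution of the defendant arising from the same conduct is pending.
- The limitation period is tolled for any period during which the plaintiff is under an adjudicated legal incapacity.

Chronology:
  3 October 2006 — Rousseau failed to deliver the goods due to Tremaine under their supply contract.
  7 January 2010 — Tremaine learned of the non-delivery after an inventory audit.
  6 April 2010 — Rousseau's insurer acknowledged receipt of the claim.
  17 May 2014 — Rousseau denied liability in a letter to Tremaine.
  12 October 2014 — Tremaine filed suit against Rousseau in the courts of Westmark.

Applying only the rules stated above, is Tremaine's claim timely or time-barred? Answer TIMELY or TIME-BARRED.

TIMELY

Taking the later of the act (3 October 2006) and discovery (7 January 2010), the claim accrued on 7 January 2010.
The untolled deadline — 5 years after 7 January 2010 — is 7 January 2015.
None of the other events listed affects the running of the period under the stated rules.
The 12 October 2014 filing precedes the 7 January 2015 deadline; the claim is timely.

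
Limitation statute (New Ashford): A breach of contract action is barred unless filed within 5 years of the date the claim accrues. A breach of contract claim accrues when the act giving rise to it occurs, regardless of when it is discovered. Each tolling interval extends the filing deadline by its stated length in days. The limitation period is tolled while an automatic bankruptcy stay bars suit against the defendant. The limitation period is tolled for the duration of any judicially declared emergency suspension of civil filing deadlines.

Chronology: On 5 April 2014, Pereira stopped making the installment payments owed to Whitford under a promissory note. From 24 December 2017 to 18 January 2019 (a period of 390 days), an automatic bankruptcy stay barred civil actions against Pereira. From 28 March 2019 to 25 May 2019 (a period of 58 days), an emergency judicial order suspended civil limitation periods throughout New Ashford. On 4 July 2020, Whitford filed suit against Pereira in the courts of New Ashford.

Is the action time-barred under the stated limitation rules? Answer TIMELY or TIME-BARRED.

The claim accrued on 5 April 2014, when the wrongful act occurred.
5 years from 5 April 2014 is 5 April 2019.
The period was tolled for 390 days by the automatic bankruptcy stay (24 December 2017 to 18 January 2019), pushing the deadline to 29 April 2020.
Because the emergency suspension of filing deadlines ran from 28 March 2019 to 25 May 2019, the deadline is extended by 58 days to 26 June 2020.
The 4 July 2020 filing falls after the 26 June 2020 deadline; the claim is time-barred.

TIME-BARRED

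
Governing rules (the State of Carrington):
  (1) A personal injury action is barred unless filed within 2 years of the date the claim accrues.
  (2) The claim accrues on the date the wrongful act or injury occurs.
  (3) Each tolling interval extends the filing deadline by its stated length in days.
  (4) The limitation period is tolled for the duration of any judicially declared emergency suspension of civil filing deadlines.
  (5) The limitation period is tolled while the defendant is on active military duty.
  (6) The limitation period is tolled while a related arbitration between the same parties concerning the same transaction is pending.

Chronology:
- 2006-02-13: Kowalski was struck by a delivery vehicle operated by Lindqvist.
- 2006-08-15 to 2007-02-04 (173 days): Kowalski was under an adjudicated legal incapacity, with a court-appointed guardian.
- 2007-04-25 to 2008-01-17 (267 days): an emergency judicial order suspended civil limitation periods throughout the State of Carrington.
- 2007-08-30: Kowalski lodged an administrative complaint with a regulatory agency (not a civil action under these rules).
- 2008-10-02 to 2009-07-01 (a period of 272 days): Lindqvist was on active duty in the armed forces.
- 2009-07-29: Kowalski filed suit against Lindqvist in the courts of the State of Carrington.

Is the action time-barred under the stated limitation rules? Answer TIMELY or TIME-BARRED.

The limitation period began to run on 2006-02-13.
Adding the 2 years base period to 2006-02-13 gives a deadline of 2008-02-13, before any tolling.
Because the emergency suspension of filing deadlines ran from 2007-04-25 to 2008-01-17, the deadline is extended by 267 days to 2008-11-06.
The defendant's active military service from 2008-10-02 to 2009-07-01 tolled the period for 272 days, extending the deadline to 2009-08-05.
No stated provision tolls the period for the plaintiff's incapacity, so the interval from 2006-08-15 to 2007-02-04 has no effect on the deadline.
Nothing else in the chronology tolls or restarts the period.
Kowalski filed on 2009-07-29, before the 2009-08-05 deadline, so the action is timely.

TIMELY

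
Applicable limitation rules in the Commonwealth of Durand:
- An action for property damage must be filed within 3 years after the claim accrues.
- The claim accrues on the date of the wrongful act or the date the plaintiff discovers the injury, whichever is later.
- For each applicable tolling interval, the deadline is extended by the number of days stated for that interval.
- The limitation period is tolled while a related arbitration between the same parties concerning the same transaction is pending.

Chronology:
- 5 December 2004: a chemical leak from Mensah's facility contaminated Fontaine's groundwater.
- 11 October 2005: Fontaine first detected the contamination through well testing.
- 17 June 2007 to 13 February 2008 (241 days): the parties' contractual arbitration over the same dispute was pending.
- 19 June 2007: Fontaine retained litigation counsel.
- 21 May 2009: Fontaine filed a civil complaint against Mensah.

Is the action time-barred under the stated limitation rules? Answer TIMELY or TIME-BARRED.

Taking the later of the act (5 December 2004) and discovery (11 October 2005), the claim accrued on 11 October 2005.
The untolled deadline — 3 years after 11 October 2005 — is 11 October 2008.
The period was tolled for 241 days by the pending related arbitration (17 June 2007 to 13 February 2008), pushing the deadline to 9 June 2009.
None of the other events listed affects the running of the period under the stated rules.
The 21 May 2009 filing precedes the 9 June 2009 deadline; the claim is timely.

TIMELY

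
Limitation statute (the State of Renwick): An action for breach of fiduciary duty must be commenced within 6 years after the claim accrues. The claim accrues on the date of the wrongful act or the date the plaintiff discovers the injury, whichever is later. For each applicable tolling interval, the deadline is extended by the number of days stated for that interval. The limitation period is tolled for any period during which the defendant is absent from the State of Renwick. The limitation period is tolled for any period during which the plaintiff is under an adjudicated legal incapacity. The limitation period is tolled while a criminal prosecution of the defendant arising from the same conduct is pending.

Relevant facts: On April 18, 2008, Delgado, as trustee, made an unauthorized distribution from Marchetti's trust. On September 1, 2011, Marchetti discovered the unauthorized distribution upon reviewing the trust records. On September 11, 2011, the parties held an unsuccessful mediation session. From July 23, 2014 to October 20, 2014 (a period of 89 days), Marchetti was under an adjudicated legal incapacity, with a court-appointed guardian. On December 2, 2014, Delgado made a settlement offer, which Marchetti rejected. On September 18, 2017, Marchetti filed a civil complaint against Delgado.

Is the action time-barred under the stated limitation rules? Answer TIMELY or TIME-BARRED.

The claim accrued on September 1, 2011 — the later of the April 18, 2008 act and the September 1, 2011 discovery.
The untolled deadline — 6 years after September 1, 2011 — is September 1, 2017.
The plaintiff's legal incapacity from July 23, 2014 to October 20, 2014 tolled the period for 89 days, extending the deadline to November 29, 2017.
Nothing else in the chronology tolls or restarts the period.
Filing on September 18, 2017 beat the November 29, 2017 deadline — the action is timely.

TIMELY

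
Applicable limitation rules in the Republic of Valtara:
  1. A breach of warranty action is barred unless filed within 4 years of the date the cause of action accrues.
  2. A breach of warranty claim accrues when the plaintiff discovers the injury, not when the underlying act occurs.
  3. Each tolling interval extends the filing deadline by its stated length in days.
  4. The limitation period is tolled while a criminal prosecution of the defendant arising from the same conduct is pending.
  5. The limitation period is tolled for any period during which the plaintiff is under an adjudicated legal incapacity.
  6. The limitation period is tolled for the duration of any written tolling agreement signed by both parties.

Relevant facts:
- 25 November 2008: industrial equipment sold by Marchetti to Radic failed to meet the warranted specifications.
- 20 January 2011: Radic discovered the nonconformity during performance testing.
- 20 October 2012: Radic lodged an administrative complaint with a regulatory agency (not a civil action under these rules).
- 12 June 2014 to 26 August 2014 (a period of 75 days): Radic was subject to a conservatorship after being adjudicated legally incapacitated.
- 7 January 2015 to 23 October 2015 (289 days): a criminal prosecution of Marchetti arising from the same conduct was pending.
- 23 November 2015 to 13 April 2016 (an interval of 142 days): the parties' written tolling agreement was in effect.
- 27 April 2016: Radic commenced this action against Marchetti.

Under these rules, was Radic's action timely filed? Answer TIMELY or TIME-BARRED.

TIMELY

Accrual is tied to discovery, so the period began on 20 January 2011 rather than on 25 November 2008 when the act occurred.
The untolled deadline — 4 years after 20 January 2011 — is 20 January 2015.
Because the plaintiff's legal incapacity ran from 12 June 2014 to 26 August 2014, the deadline is extended by 75 days to 5 April 2015.
The pending criminal prosecution from 7 January 2015 to 23 October 2015 tolled the period for 289 days, extending the deadline to 19 January 2016.
Because the written tolling agreement ran from 23 November 2015 to 13 April 2016, the deadline is extended by 142 days to 9 June 2016.
The other events in the timeline have no effect on the limitation period under the stated rules.
Filing on 27 April 2016 beat the 9 June 2016 deadline — the action is timely.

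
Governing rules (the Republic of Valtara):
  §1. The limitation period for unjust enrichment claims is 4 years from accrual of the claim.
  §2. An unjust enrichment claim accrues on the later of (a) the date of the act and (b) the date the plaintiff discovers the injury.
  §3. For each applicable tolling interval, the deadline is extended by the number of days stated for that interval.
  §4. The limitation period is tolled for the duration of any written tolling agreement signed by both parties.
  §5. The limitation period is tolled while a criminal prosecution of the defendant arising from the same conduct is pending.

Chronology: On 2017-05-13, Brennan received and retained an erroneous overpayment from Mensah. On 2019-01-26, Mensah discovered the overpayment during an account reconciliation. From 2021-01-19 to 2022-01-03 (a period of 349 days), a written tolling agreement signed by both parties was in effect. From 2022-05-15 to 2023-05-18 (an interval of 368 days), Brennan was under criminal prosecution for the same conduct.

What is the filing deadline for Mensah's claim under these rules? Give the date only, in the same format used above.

2025-01-12

The claim accrued on 2019-01-26 — the later of the 2017-05-13 act and the 2019-01-26 discovery.
The untolled deadline — 4 years after 2019-01-26 — is 2023-01-26.
The written tolling agreement from 2021-01-19 to 2022-01-03 tolled the period for 349 days, extending the deadline to 2024-01-10.
The pending criminal prosecution from 2022-05-15 to 2023-05-18 tolled the period for 368 days, extending the deadline to 2025-01-12.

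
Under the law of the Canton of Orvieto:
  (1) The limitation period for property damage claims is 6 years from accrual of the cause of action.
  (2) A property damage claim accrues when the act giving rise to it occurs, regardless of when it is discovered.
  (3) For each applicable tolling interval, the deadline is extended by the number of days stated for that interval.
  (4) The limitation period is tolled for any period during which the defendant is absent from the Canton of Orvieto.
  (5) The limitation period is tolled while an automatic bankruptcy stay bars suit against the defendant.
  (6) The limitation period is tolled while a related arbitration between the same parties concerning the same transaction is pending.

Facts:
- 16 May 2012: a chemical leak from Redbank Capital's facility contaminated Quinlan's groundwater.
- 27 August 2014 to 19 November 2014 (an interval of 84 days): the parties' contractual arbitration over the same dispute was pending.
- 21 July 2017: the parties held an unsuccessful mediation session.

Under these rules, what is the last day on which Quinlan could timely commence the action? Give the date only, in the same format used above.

The claim accrued on 16 May 2012, when the wrongful act occurred.
6 years from 16 May 2012 is 16 May 2018.
Because the pending related arbitration ran from 27 August 2014 to 19 November 2014, the deadline is extended by 84 days to 8 August 2018.
None of the other events listed affects the running of the period under the stated rules.

8 August 2018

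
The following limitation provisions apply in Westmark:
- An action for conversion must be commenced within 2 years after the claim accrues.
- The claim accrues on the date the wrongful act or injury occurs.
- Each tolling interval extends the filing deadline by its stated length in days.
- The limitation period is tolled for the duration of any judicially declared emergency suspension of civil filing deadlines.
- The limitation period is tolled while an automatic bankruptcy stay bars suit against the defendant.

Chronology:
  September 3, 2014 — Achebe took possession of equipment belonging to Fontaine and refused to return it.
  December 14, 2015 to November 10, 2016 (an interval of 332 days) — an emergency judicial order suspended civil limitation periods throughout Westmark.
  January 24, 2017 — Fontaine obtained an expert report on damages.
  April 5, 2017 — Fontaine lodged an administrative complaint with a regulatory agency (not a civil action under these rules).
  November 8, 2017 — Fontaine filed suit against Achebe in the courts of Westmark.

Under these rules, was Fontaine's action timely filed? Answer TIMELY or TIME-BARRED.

TIME-BARRED

The claim accrued on September 3, 2014, when the wrongful act occurred.
The untolled deadline — 2 years after September 3, 2014 — is September 3, 2016.
The emergency suspension of filing deadlines from December 14, 2015 to November 10, 2016 tolled the period for 332 days, extending the deadline to August 1, 2017.
Nothing else in the chronology tolls or restarts the period.
The November 8, 2017 filing falls after the August 1, 2017 deadline; the claim is time-barred.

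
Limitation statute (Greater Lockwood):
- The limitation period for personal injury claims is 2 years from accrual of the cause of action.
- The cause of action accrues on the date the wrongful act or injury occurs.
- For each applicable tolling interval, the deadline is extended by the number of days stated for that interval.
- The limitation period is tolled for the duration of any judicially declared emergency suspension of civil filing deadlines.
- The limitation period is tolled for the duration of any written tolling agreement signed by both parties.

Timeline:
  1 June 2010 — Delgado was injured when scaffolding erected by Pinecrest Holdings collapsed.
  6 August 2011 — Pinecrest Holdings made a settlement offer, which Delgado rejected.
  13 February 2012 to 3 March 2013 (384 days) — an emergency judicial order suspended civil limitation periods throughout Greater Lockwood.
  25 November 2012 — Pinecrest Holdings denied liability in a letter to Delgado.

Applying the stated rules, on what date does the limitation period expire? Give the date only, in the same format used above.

The cause of action accrued on 1 June 2010, the date of the act.
Adding the 2 years base period to 1 June 2010 gives a deadline of 1 June 2012, before any tolling.
The emergency suspension of filing deadlines from 13 February 2012 to 3 March 2013 tolled the period for 384 days, extending the deadline to 20 June 2013.
The other events in the timeline have no effect on the limitation period under the stated rules.

20 June 2013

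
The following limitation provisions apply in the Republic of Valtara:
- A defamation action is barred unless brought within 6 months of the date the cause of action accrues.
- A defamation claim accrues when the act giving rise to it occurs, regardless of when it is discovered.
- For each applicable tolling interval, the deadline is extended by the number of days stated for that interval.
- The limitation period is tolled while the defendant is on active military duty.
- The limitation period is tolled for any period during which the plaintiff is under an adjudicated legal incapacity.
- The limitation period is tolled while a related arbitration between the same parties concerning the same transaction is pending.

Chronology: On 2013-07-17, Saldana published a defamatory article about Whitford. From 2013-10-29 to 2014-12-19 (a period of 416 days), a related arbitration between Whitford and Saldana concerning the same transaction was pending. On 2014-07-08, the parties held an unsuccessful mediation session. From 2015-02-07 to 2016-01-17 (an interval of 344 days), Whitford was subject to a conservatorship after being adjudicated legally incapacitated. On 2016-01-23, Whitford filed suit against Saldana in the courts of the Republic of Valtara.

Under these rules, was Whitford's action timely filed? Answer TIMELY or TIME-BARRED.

TIMELY

The cause of action accrued on 2013-07-17, the date of the act.
6 months from 2013-07-17 is 2014-01-17.
The period was tolled for 416 days by the pending related arbitration (2013-10-29 to 2014-12-19), pushing the deadline to 2015-03-09.
The period was tolled for 344 days by the plaintiff's legal incapacity (2015-02-07 to 2016-01-17), pushing the deadline to 2016-02-16.
The other events in the timeline have no effect on the limitation period under the stated rules.
The 2016-01-23 filing precedes the 2016-02-16 deadline; the claim is timely.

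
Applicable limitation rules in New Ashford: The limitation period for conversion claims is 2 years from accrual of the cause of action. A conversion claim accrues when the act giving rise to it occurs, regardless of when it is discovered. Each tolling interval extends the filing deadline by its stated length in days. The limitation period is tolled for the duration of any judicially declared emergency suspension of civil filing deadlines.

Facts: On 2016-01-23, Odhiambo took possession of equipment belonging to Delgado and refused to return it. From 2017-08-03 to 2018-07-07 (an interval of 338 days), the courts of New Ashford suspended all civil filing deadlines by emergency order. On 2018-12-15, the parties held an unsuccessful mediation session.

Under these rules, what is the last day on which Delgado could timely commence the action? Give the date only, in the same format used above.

The limitation period began to run on 2016-01-23.
The untolled deadline — 2 years after 2016-01-23 — is 2018-01-23.
Because the emergency suspension of filing deadlines ran from 2017-08-03 to 2018-07-07, the deadline is extended by 338 days to 2018-12-27.
Nothing else in the chronology tolls or restarts the period.

2018-12-27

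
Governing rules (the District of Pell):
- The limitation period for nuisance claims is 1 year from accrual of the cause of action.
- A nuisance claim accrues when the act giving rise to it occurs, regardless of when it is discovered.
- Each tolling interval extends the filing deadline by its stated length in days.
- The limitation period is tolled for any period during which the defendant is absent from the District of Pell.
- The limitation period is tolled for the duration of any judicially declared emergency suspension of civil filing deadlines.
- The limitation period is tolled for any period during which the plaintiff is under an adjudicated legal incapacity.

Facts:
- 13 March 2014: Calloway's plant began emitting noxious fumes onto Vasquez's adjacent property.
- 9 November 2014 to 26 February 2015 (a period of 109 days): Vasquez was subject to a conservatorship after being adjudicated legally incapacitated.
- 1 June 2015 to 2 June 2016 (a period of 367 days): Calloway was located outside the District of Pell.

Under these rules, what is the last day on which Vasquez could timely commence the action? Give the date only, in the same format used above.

The claim accrued on 13 March 2014, when the wrongful act occurred.
Adding the 1 year base period to 13 March 2014 gives a deadline of 13 March 2015, before any tolling.
Because the plaintiff's legal incapacity ran from 9 November 2014 to 26 February 2015, the deadline is extended by 109 days to 30 June 2015.
The period was tolled for 367 days by the defendant's absence from the jurisdiction (1 June 2015 to 2 June 2016), pushing the deadline to 1 July 2016.

1 July 2016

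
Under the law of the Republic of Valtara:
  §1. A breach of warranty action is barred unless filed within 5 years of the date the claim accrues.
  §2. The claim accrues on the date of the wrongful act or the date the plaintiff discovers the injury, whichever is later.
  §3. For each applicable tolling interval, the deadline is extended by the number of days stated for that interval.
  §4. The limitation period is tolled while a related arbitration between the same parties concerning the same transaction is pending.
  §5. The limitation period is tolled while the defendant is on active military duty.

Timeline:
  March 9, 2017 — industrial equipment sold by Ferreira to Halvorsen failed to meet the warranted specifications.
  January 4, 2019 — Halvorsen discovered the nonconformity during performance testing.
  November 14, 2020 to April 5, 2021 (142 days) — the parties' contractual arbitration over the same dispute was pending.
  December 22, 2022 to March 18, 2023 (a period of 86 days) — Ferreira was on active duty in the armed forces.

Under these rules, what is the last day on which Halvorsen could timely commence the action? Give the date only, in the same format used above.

August 19, 2024

The claim accrued on January 4, 2019 — the later of the March 9, 2017 act and the January 4, 2019 discovery.
5 years from January 4, 2019 is January 4, 2024.
The period was tolled for 142 days by the pending related arbitration (November 14, 2020 to April 5, 2021), pushing the deadline to May 25, 2024.
The defendant's active military service from December 22, 2022 to March 18, 2023 tolled the period for 86 days, extending the deadline to August 19, 2024.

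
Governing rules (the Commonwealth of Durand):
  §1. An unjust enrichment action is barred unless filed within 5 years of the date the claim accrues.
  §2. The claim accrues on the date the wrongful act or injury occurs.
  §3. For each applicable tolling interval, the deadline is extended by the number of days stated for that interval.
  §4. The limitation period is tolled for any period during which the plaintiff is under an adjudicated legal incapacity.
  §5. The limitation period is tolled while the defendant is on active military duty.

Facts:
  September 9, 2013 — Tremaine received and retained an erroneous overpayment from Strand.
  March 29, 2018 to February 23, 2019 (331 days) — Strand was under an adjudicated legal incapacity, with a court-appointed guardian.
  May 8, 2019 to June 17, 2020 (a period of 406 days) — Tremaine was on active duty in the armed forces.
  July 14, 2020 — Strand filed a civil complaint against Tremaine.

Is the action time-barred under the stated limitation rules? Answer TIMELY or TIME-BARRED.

The limitation period began to run on September 9, 2013.
The untolled deadline — 5 years after September 9, 2013 — is September 9, 2018.
The period was tolled for 331 days by the plaintiff's legal incapacity (March 29, 2018 to February 23, 2019), pushing the deadline to August 6, 2019.
Because the defendant's active military service ran from May 8, 2019 to June 17, 2020, the deadline is extended by 406 days to September 15, 2020.
Filing on July 14, 2020 beat the September 15, 2020 deadline — the action is timely.

TIMELY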